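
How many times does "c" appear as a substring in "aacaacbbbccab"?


Searching for "c" in "aacaacbbbccab"
Scanning each position:
  Position 0: "a" => no
  Position 1: "a" => no
  Position 2: "c" => MATCH
  Position 3: "a" => no
  Position 4: "a" => no
  Position 5: "c" => MATCH
  Position 6: "b" => no
  Position 7: "b" => no
  Position 8: "b" => no
  Position 9: "c" => MATCH
  Position 10: "c" => MATCH
  Position 11: "a" => no
  Position 12: "b" => no
Total occurrences: 4

4


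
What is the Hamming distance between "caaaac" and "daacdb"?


Comparing "caaaac" and "daacdb" position by position:
  Position 0: 'c' vs 'd' => differ
  Position 1: 'a' vs 'a' => same
  Position 2: 'a' vs 'a' => same
  Position 3: 'a' vs 'c' => differ
  Position 4: 'a' vs 'd' => differ
  Position 5: 'c' vs 'b' => differ
Total differences (Hamming distance): 4

4


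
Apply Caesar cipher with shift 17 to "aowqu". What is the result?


Caesar cipher: shift "aowqu" by 17
  'a' (pos 0) + 17 = pos 17 = 'r'
  'o' (pos 14) + 17 = pos 5 = 'f'
  'w' (pos 22) + 17 = pos 13 = 'n'
  'q' (pos 16) + 17 = pos 7 = 'h'
  'u' (pos 20) + 17 = pos 11 = 'l'
Result: rfnhl

rfnhl


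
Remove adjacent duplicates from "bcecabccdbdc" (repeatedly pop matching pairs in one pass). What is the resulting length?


Input: bcecabccdbdc
Stack-based adjacent duplicate removal:
  Read 'b': push. Stack: b
  Read 'c': push. Stack: bc
  Read 'e': push. Stack: bce
  Read 'c': push. Stack: bcec
  Read 'a': push. Stack: bceca
  Read 'b': push. Stack: bcecab
  Read 'c': push. Stack: bcecabc
  Read 'c': matches stack top 'c' => pop. Stack: bcecab
  Read 'd': push. Stack: bcecabd
  Read 'b': push. Stack: bcecabdb
  Read 'd': push. Stack: bcecabdbd
  Read 'c': push. Stack: bcecabdbdc
Final stack: "bcecabdbdc" (length 10)

10


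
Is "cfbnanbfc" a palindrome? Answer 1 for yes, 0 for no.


Input: cfbnanbfc
Reversed: cfbnanbfc
  Compare pos 0 ('c') with pos 8 ('c'): match
  Compare pos 1 ('f') with pos 7 ('f'): match
  Compare pos 2 ('b') with pos 6 ('b'): match
  Compare pos 3 ('n') with pos 5 ('n'): match
Result: palindrome

1


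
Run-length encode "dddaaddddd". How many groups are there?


Input: dddaaddddd
Scanning for consecutive runs:
  Group 1: 'd' x 3 (positions 0-2)
  Group 2: 'a' x 2 (positions 3-4)
  Group 3: 'd' x 5 (positions 5-9)
Total groups: 3

3


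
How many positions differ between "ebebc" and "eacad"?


Comparing "ebebc" and "eacad" position by position:
  Position 0: 'e' vs 'e' => same
  Position 1: 'b' vs 'a' => DIFFER
  Position 2: 'e' vs 'c' => DIFFER
  Position 3: 'b' vs 'a' => DIFFER
  Position 4: 'c' vs 'd' => DIFFER
Positions that differ: 4

4


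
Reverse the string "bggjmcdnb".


Input: bggjmcdnb
Reading characters right to left:
  Position 8: 'b'
  Position 7: 'n'
  Position 6: 'd'
  Position 5: 'c'
  Position 4: 'm'
  Position 3: 'j'
  Position 2: 'g'
  Position 1: 'g'
  Position 0: 'b'
Reversed: bndcmjggb

bndcmjggb


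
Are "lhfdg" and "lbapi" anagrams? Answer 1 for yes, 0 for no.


Strings: "lhfdg", "lbapi"
Sorted first:  dfghl
Sorted second: abilp
Differ at position 0: 'd' vs 'a' => not anagrams

0


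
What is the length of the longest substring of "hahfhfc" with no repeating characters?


Input: "hahfhfc"
Sliding window (track last position of each char):
  Position 0 ('h'): window [0,0] length 1 -- new best
  Position 1 ('a'): window [0,1] length 2 -- new best
  Position 2 ('h'): repeat (last at 0), move window start to 1
  Position 2 ('h'): window [1,2] length 2
  Position 3 ('f'): window [1,3] length 3 -- new best
  Position 4 ('h'): repeat (last at 2), move window start to 3
  Position 4 ('h'): window [3,4] length 2
  Position 5 ('f'): repeat (last at 3), move window start to 4
  Position 5 ('f'): window [4,5] length 2
  Position 6 ('c'): window [4,6] length 3
Longest substring with no repeats: "ahf" with length 3

3


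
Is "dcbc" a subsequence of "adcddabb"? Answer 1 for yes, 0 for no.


Check if "dcbc" is a subsequence of "adcddabb"
Greedy scan:
  Position 0 ('a'): no match needed
  Position 1 ('d'): matches sub[0] = 'd'
  Position 2 ('c'): matches sub[1] = 'c'
  Position 3 ('d'): no match needed
  Position 4 ('d'): no match needed
  Position 5 ('a'): no match needed
  Position 6 ('b'): matches sub[2] = 'b'
  Position 7 ('b'): no match needed
Only matched 3/4 characters => not a subsequence

0


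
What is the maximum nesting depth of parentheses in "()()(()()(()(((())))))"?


Input: "()()(()()(()(((())))))"
Tracking depth:
  Position 0 '(': depth becomes 1
  Position 1 ')': depth becomes 0
  Position 2 '(': depth becomes 1
  Position 3 ')': depth becomes 0
  Position 4 '(': depth becomes 1
  Position 5 '(': depth becomes 2
  Position 6 ')': depth becomes 1
  Position 7 '(': depth becomes 2
  Position 8 ')': depth becomes 1
  Position 9 '(': depth becomes 2
  Position 10 '(': depth becomes 3
  Position 11 ')': depth becomes 2
  Position 12 '(': depth becomes 3
  Position 13 '(': depth becomes 4
  Position 14 '(': depth becomes 5
  Position 15 '(': depth becomes 6
  Position 16 ')': depth becomes 5
  Position 17 ')': depth becomes 4
  Position 18 ')': depth becomes 3
  Position 19 ')': depth becomes 2
  Position 20 ')': depth becomes 1
  Position 21 ')': depth becomes 0
Maximum depth reached: 6

6


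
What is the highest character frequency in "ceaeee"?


Input: ceaeee
Character counts:
  'a': 1
  'c': 1
  'e': 4
Maximum frequency: 4

4


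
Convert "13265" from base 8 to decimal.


Input: "13265" in base 8
Positional expansion:
  Digit '1' (value 1) x 8^4 = 4096
  Digit '3' (value 3) x 8^3 = 1536
  Digit '2' (value 2) x 8^2 = 128
  Digit '6' (value 6) x 8^1 = 48
  Digit '5' (value 5) x 8^0 = 5
Sum = 5813

5813


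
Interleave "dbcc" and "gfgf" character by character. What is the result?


Interleaving "dbcc" and "gfgf":
  Position 0: 'd' from first, 'g' from second => "dg"
  Position 1: 'b' from first, 'f' from second => "bf"
  Position 2: 'c' from first, 'g' from second => "cg"
  Position 3: 'c' from first, 'f' from second => "cf"
Result: dgbfcgcf

dgbfcgcf


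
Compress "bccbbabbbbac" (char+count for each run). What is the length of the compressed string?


Input: bccbbabbbbac
Runs:
  'b' x 1 => "b1"
  'c' x 2 => "c2"
  'b' x 2 => "b2"
  'a' x 1 => "a1"
  'b' x 4 => "b4"
  'a' x 1 => "a1"
  'c' x 1 => "c1"
Compressed: "b1c2b2a1b4a1c1"
Compressed length: 14

14


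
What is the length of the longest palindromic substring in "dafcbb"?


Input: "dafcbb"
Checking substrings for palindromes:
  [4:6] "bb" (len 2) => palindrome
Longest palindromic substring: "bb" with length 2

2


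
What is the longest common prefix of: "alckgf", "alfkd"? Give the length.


Words: alckgf, alfkd
  Position 0: all 'a' => match
  Position 1: all 'l' => match
  Position 2: ('c', 'f') => mismatch, stop
LCP = "al" (length 2)

2


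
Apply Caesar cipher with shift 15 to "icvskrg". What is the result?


Caesar cipher: shift "icvskrg" by 15
  'i' (pos 8) + 15 = pos 23 = 'x'
  'c' (pos 2) + 15 = pos 17 = 'r'
  'v' (pos 21) + 15 = pos 10 = 'k'
  's' (pos 18) + 15 = pos 7 = 'h'
  'k' (pos 10) + 15 = pos 25 = 'z'
  'r' (pos 17) + 15 = pos 6 = 'g'
  'g' (pos 6) + 15 = pos 21 = 'v'
Result: xrkhzgv

xrkhzgv


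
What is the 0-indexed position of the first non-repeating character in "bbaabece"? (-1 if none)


Input: bbaabece
Character frequencies:
  'a': 2
  'b': 3
  'c': 1
  'e': 2
Scanning left to right for freq == 1:
  Position 0 ('b'): freq=3, skip
  Position 1 ('b'): freq=3, skip
  Position 2 ('a'): freq=2, skip
  Position 3 ('a'): freq=2, skip
  Position 4 ('b'): freq=3, skip
  Position 5 ('e'): freq=2, skip
  Position 6 ('c'): unique! => answer = 6

6


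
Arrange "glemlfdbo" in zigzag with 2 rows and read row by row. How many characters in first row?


Zigzag "glemlfdbo" into 2 rows:
Placing characters:
  'g' => row 0
  'l' => row 1
  'e' => row 0
  'm' => row 1
  'l' => row 0
  'f' => row 1
  'd' => row 0
  'b' => row 1
  'o' => row 0
Rows:
  Row 0: "geldo"
  Row 1: "lmfb"
First row length: 5

5


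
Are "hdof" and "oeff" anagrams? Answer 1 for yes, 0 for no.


Strings: "hdof", "oeff"
Sorted first:  dfho
Sorted second: effo
Differ at position 0: 'd' vs 'e' => not anagrams

0


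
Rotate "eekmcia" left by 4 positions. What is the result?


Input: "eekmcia", rotate left by 4
First 4 characters: "eekm"
Remaining characters: "cia"
Concatenate remaining + first: "cia" + "eekm" = "ciaeekm"

ciaeekm


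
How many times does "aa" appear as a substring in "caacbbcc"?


Searching for "aa" in "caacbbcc"
Scanning each position:
  Position 0: "ca" => no
  Position 1: "aa" => MATCH
  Position 2: "ac" => no
  Position 3: "cb" => no
  Position 4: "bb" => no
  Position 5: "bc" => no
  Position 6: "cc" => no
Total occurrences: 1

1


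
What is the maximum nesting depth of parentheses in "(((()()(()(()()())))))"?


Input: "(((()()(()(()()())))))"
Tracking depth:
  Position 0 '(': depth becomes 1
  Position 1 '(': depth becomes 2
  Position 2 '(': depth becomes 3
  Position 3 '(': depth becomes 4
  Position 4 ')': depth becomes 3
  Position 5 '(': depth becomes 4
  Position 6 ')': depth becomes 3
  Position 7 '(': depth becomes 4
  Position 8 '(': depth becomes 5
  Position 9 ')': depth becomes 4
  Position 10 '(': depth becomes 5
  Position 11 '(': depth becomes 6
  Position 12 ')': depth becomes 5
  Position 13 '(': depth becomes 6
  Position 14 ')': depth becomes 5
  Position 15 '(': depth becomes 6
  Position 16 ')': depth becomes 5
  Position 17 ')': depth becomes 4
  Position 18 ')': depth becomes 3
  Position 19 ')': depth becomes 2
  Position 20 ')': depth becomes 1
  Position 21 ')': depth becomes 0
Maximum depth reached: 6

6


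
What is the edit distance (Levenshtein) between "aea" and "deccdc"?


Computing edit distance: "aea" -> "deccdc"
DP table:
           d    e    c    c    d    c
      0    1    2    3    4    5    6
  a   1    1    2    3    4    5    6
  e   2    2    1    2    3    4    5
  a   3    3    2    2    3    4    5
Edit distance = dp[3][6] = 5

5


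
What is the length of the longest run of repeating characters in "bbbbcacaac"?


Input: "bbbbcacaac"
Scanning for longest run:
  Position 1 ('b'): continues run of 'b', length=2
  Position 2 ('b'): continues run of 'b', length=3
  Position 3 ('b'): continues run of 'b', length=4
  Position 4 ('c'): new char, reset run to 1
  Position 5 ('a'): new char, reset run to 1
  Position 6 ('c'): new char, reset run to 1
  Position 7 ('a'): new char, reset run to 1
  Position 8 ('a'): continues run of 'a', length=2
  Position 9 ('c'): new char, reset run to 1
Longest run: 'b' with length 4

4


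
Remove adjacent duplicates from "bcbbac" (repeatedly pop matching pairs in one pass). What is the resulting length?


Input: bcbbac
Stack-based adjacent duplicate removal:
  Read 'b': push. Stack: b
  Read 'c': push. Stack: bc
  Read 'b': push. Stack: bcb
  Read 'b': matches stack top 'b' => pop. Stack: bc
  Read 'a': push. Stack: bca
  Read 'c': push. Stack: bcac
Final stack: "bcac" (length 4)

4


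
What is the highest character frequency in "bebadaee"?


Input: bebadaee
Character counts:
  'a': 2
  'b': 2
  'd': 1
  'e': 3
Maximum frequency: 3

3


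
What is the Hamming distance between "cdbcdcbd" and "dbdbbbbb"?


Comparing "cdbcdcbd" and "dbdbbbbb" position by position:
  Position 0: 'c' vs 'd' => differ
  Position 1: 'd' vs 'b' => differ
  Position 2: 'b' vs 'd' => differ
  Position 3: 'c' vs 'b' => differ
  Position 4: 'd' vs 'b' => differ
  Position 5: 'c' vs 'b' => differ
  Position 6: 'b' vs 'b' => same
  Position 7: 'd' vs 'b' => differ
Total differences (Hamming distance): 7

7


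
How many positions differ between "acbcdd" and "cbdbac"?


Comparing "acbcdd" and "cbdbac" position by position:
  Position 0: 'a' vs 'c' => DIFFER
  Position 1: 'c' vs 'b' => DIFFER
  Position 2: 'b' vs 'd' => DIFFER
  Position 3: 'c' vs 'b' => DIFFER
  Position 4: 'd' vs 'a' => DIFFER
  Position 5: 'd' vs 'c' => DIFFER
Positions that differ: 6

6


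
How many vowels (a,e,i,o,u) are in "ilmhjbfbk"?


Input: ilmhjbfbk
Checking each character:
  'i' at position 0: vowel (running total: 1)
  'l' at position 1: consonant
  'm' at position 2: consonant
  'h' at position 3: consonant
  'j' at position 4: consonant
  'b' at position 5: consonant
  'f' at position 6: consonant
  'b' at position 7: consonant
  'k' at position 8: consonant
Total vowels: 1

1


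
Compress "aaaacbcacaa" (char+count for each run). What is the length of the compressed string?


Input: aaaacbcacaa
Runs:
  'a' x 4 => "a4"
  'c' x 1 => "c1"
  'b' x 1 => "b1"
  'c' x 1 => "c1"
  'a' x 1 => "a1"
  'c' x 1 => "c1"
  'a' x 2 => "a2"
Compressed: "a4c1b1c1a1c1a2"
Compressed length: 14

14


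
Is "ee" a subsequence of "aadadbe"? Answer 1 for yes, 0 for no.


Check if "ee" is a subsequence of "aadadbe"
Greedy scan:
  Position 0 ('a'): no match needed
  Position 1 ('a'): no match needed
  Position 2 ('d'): no match needed
  Position 3 ('a'): no match needed
  Position 4 ('d'): no match needed
  Position 5 ('b'): no match needed
  Position 6 ('e'): matches sub[0] = 'e'
Only matched 1/2 characters => not a subsequence

0


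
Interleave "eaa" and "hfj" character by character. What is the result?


Interleaving "eaa" and "hfj":
  Position 0: 'e' from first, 'h' from second => "eh"
  Position 1: 'a' from first, 'f' from second => "af"
  Position 2: 'a' from first, 'j' from second => "aj"
Result: ehafaj

ehafaj


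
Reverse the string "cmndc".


Input: cmndc
Reading characters right to left:
  Position 4: 'c'
  Position 3: 'd'
  Position 2: 'n'
  Position 1: 'm'
  Position 0: 'c'
Reversed: cdnmc

cdnmc


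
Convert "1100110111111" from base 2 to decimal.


Input: "1100110111111" in base 2
Positional expansion:
  Digit '1' (value 1) x 2^12 = 4096
  Digit '1' (value 1) x 2^11 = 2048
  Digit '0' (value 0) x 2^10 = 0
  Digit '0' (value 0) x 2^9 = 0
  Digit '1' (value 1) x 2^8 = 256
  Digit '1' (value 1) x 2^7 = 128
  Digit '0' (value 0) x 2^6 = 0
  Digit '1' (value 1) x 2^5 = 32
  Digit '1' (value 1) x 2^4 = 16
  Digit '1' (value 1) x 2^3 = 8
  Digit '1' (value 1) x 2^2 = 4
  Digit '1' (value 1) x 2^1 = 2
  Digit '1' (value 1) x 2^0 = 1
Sum = 6591

6591


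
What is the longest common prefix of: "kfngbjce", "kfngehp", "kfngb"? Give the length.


Words: kfngbjce, kfngehp, kfngb
  Position 0: all 'k' => match
  Position 1: all 'f' => match
  Position 2: all 'n' => match
  Position 3: all 'g' => match
  Position 4: ('b', 'e', 'b') => mismatch, stop
LCP = "kfng" (length 4)

4


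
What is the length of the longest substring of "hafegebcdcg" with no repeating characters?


Input: "hafegebcdcg"
Sliding window (track last position of each char):
  Position 0 ('h'): window [0,0] length 1 -- new best
  Position 1 ('a'): window [0,1] length 2 -- new best
  Position 2 ('f'): window [0,2] length 3 -- new best
  Position 3 ('e'): window [0,3] length 4 -- new best
  Position 4 ('g'): window [0,4] length 5 -- new best
  Position 5 ('e'): repeat (last at 3), move window start to 4
  Position 5 ('e'): window [4,5] length 2
  Position 6 ('b'): window [4,6] length 3
  Position 7 ('c'): window [4,7] length 4
  Position 8 ('d'): window [4,8] length 5
  Position 9 ('c'): repeat (last at 7), move window start to 8
  Position 9 ('c'): window [8,9] length 2
  Position 10 ('g'): window [8,10] length 3
Longest substring with no repeats: "hafeg" with length 5

5


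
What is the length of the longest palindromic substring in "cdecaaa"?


Input: "cdecaaa"
Checking substrings for palindromes:
  [4:7] "aaa" (len 3) => palindrome
  [4:6] "aa" (len 2) => palindrome
  [5:7] "aa" (len 2) => palindrome
Longest palindromic substring: "aaa" with length 3

3


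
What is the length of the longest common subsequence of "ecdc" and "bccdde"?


LCS of "ecdc" and "bccdde"
DP table:
           b    c    c    d    d    e
      0    0    0    0    0    0    0
  e   0    0    0    0    0    0    1
  c   0    0    1    1    1    1    1
  d   0    0    1    1    2    2    2
  c   0    0    1    2    2    2    2
LCS length = dp[4][6] = 2

2


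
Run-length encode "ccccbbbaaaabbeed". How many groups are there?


Input: ccccbbbaaaabbeed
Scanning for consecutive runs:
  Group 1: 'c' x 4 (positions 0-3)
  Group 2: 'b' x 3 (positions 4-6)
  Group 3: 'a' x 4 (positions 7-10)
  Group 4: 'b' x 2 (positions 11-12)
  Group 5: 'e' x 2 (positions 13-14)
  Group 6: 'd' x 1 (positions 15-15)
Total groups: 6

6


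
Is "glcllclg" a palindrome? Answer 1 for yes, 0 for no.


Input: glcllclg
Reversed: glcllclg
  Compare pos 0 ('g') with pos 7 ('g'): match
  Compare pos 1 ('l') with pos 6 ('l'): match
  Compare pos 2 ('c') with pos 5 ('c'): match
  Compare pos 3 ('l') with pos 4 ('l'): match
Result: palindrome

1


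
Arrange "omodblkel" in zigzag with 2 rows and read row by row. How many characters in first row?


Zigzag "omodblkel" into 2 rows:
Placing characters:
  'o' => row 0
  'm' => row 1
  'o' => row 0
  'd' => row 1
  'b' => row 0
  'l' => row 1
  'k' => row 0
  'e' => row 1
  'l' => row 0
Rows:
  Row 0: "oobkl"
  Row 1: "mdle"
First row length: 5

5


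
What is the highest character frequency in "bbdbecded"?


Input: bbdbecded
Character counts:
  'b': 3
  'c': 1
  'd': 3
  'e': 2
Maximum frequency: 3

3


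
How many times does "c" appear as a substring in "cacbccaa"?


Searching for "c" in "cacbccaa"
Scanning each position:
  Position 0: "c" => MATCH
  Position 1: "a" => no
  Position 2: "c" => MATCH
  Position 3: "b" => no
  Position 4: "c" => MATCH
  Position 5: "c" => MATCH
  Position 6: "a" => no
  Position 7: "a" => no
Total occurrences: 4

4


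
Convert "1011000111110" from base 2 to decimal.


Input: "1011000111110" in base 2
Positional expansion:
  Digit '1' (value 1) x 2^12 = 4096
  Digit '0' (value 0) x 2^11 = 0
  Digit '1' (value 1) x 2^10 = 1024
  Digit '1' (value 1) x 2^9 = 512
  Digit '0' (value 0) x 2^8 = 0
  Digit '0' (value 0) x 2^7 = 0
  Digit '0' (value 0) x 2^6 = 0
  Digit '1' (value 1) x 2^5 = 32
  Digit '1' (value 1) x 2^4 = 16
  Digit '1' (value 1) x 2^3 = 8
  Digit '1' (value 1) x 2^2 = 4
  Digit '1' (value 1) x 2^1 = 2
  Digit '0' (value 0) x 2^0 = 0
Sum = 5694

5694


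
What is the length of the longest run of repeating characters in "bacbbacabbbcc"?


Input: "bacbbacabbbcc"
Scanning for longest run:
  Position 1 ('a'): new char, reset run to 1
  Position 2 ('c'): new char, reset run to 1
  Position 3 ('b'): new char, reset run to 1
  Position 4 ('b'): continues run of 'b', length=2
  Position 5 ('a'): new char, reset run to 1
  Position 6 ('c'): new char, reset run to 1
  Position 7 ('a'): new char, reset run to 1
  Position 8 ('b'): new char, reset run to 1
  Position 9 ('b'): continues run of 'b', length=2
  Position 10 ('b'): continues run of 'b', length=3
  Position 11 ('c'): new char, reset run to 1
  Position 12 ('c'): continues run of 'c', length=2
Longest run: 'b' with length 3

3


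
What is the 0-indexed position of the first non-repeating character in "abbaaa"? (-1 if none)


Input: abbaaa
Character frequencies:
  'a': 4
  'b': 2
Scanning left to right for freq == 1:
  Position 0 ('a'): freq=4, skip
  Position 1 ('b'): freq=2, skip
  Position 2 ('b'): freq=2, skip
  Position 3 ('a'): freq=4, skip
  Position 4 ('a'): freq=4, skip
  Position 5 ('a'): freq=4, skip
  No unique character found => answer = -1

-1


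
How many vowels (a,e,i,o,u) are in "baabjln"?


Input: baabjln
Checking each character:
  'b' at position 0: consonant
  'a' at position 1: vowel (running total: 1)
  'a' at position 2: vowel (running total: 2)
  'b' at position 3: consonant
  'j' at position 4: consonant
  'l' at position 5: consonant
  'n' at position 6: consonant
Total vowels: 2

2


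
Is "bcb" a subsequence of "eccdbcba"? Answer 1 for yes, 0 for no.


Check if "bcb" is a subsequence of "eccdbcba"
Greedy scan:
  Position 0 ('e'): no match needed
  Position 1 ('c'): no match needed
  Position 2 ('c'): no match needed
  Position 3 ('d'): no match needed
  Position 4 ('b'): matches sub[0] = 'b'
  Position 5 ('c'): matches sub[1] = 'c'
  Position 6 ('b'): matches sub[2] = 'b'
  Position 7 ('a'): no match needed
All 3 characters matched => is a subsequence

1


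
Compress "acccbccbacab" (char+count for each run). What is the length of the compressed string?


Input: acccbccbacab
Runs:
  'a' x 1 => "a1"
  'c' x 3 => "c3"
  'b' x 1 => "b1"
  'c' x 2 => "c2"
  'b' x 1 => "b1"
  'a' x 1 => "a1"
  'c' x 1 => "c1"
  'a' x 1 => "a1"
  'b' x 1 => "b1"
Compressed: "a1c3b1c2b1a1c1a1b1"
Compressed length: 18

18


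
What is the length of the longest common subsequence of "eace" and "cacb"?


LCS of "eace" and "cacb"
DP table:
           c    a    c    b
      0    0    0    0    0
  e   0    0    0    0    0
  a   0    0    1    1    1
  c   0    1    1    2    2
  e   0    1    1    2    2
LCS length = dp[4][4] = 2

2


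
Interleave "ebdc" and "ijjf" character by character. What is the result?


Interleaving "ebdc" and "ijjf":
  Position 0: 'e' from first, 'i' from second => "ei"
  Position 1: 'b' from first, 'j' from second => "bj"
  Position 2: 'd' from first, 'j' from second => "dj"
  Position 3: 'c' from first, 'f' from second => "cf"
Result: eibjdjcf

eibjdjcf


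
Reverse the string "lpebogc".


Input: lpebogc
Reading characters right to left:
  Position 6: 'c'
  Position 5: 'g'
  Position 4: 'o'
  Position 3: 'b'
  Position 2: 'e'
  Position 1: 'p'
  Position 0: 'l'
Reversed: cgobepl

cgobepl


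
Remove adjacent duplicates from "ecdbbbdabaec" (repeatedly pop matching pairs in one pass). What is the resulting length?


Input: ecdbbbdabaec
Stack-based adjacent duplicate removal:
  Read 'e': push. Stack: e
  Read 'c': push. Stack: ec
  Read 'd': push. Stack: ecd
  Read 'b': push. Stack: ecdb
  Read 'b': matches stack top 'b' => pop. Stack: ecd
  Read 'b': push. Stack: ecdb
  Read 'd': push. Stack: ecdbd
  Read 'a': push. Stack: ecdbda
  Read 'b': push. Stack: ecdbdab
  Read 'a': push. Stack: ecdbdaba
  Read 'e': push. Stack: ecdbdabae
  Read 'c': push. Stack: ecdbdabaec
Final stack: "ecdbdabaec" (length 10)

10


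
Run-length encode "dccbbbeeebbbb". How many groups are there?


Input: dccbbbeeebbbb
Scanning for consecutive runs:
  Group 1: 'd' x 1 (positions 0-0)
  Group 2: 'c' x 2 (positions 1-2)
  Group 3: 'b' x 3 (positions 3-5)
  Group 4: 'e' x 3 (positions 6-8)
  Group 5: 'b' x 4 (positions 9-12)
Total groups: 5

5


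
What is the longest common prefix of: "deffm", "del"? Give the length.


Words: deffm, del
  Position 0: all 'd' => match
  Position 1: all 'e' => match
  Position 2: ('f', 'l') => mismatch, stop
LCP = "de" (length 2)

2


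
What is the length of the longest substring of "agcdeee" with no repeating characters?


Input: "agcdeee"
Sliding window (track last position of each char):
  Position 0 ('a'): window [0,0] length 1 -- new best
  Position 1 ('g'): window [0,1] length 2 -- new best
  Position 2 ('c'): window [0,2] length 3 -- new best
  Position 3 ('d'): window [0,3] length 4 -- new best
  Position 4 ('e'): window [0,4] length 5 -- new best
  Position 5 ('e'): repeat (last at 4), move window start to 5
  Position 5 ('e'): window [5,5] length 1
  Position 6 ('e'): repeat (last at 5), move window start to 6
  Position 6 ('e'): window [6,6] length 1
Longest substring with no repeats: "agcde" with length 5

5


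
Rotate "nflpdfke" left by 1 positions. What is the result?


Input: "nflpdfke", rotate left by 1
First 1 characters: "n"
Remaining characters: "flpdfke"
Concatenate remaining + first: "flpdfke" + "n" = "flpdfken"

flpdfken


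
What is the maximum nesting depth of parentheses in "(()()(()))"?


Input: "(()()(()))"
Tracking depth:
  Position 0 '(': depth becomes 1
  Position 1 '(': depth becomes 2
  Position 2 ')': depth becomes 1
  Position 3 '(': depth becomes 2
  Position 4 ')': depth becomes 1
  Position 5 '(': depth becomes 2
  Position 6 '(': depth becomes 3
  Position 7 ')': depth becomes 2
  Position 8 ')': depth becomes 1
  Position 9 ')': depth becomes 0
Maximum depth reached: 3

3


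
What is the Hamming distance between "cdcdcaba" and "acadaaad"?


Comparing "cdcdcaba" and "acadaaad" position by position:
  Position 0: 'c' vs 'a' => differ
  Position 1: 'd' vs 'c' => differ
  Position 2: 'c' vs 'a' => differ
  Position 3: 'd' vs 'd' => same
  Position 4: 'c' vs 'a' => differ
  Position 5: 'a' vs 'a' => same
  Position 6: 'b' vs 'a' => differ
  Position 7: 'a' vs 'd' => differ
Total differences (Hamming distance): 6

6


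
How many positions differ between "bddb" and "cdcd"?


Comparing "bddb" and "cdcd" position by position:
  Position 0: 'b' vs 'c' => DIFFER
  Position 1: 'd' vs 'd' => same
  Position 2: 'd' vs 'c' => DIFFER
  Position 3: 'b' vs 'd' => DIFFER
Positions that differ: 3

3


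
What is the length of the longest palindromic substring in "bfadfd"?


Input: "bfadfd"
Checking substrings for palindromes:
  [3:6] "dfd" (len 3) => palindrome
Longest palindromic substring: "dfd" with length 3

3


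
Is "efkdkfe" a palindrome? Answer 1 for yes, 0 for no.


Input: efkdkfe
Reversed: efkdkfe
  Compare pos 0 ('e') with pos 6 ('e'): match
  Compare pos 1 ('f') with pos 5 ('f'): match
  Compare pos 2 ('k') with pos 4 ('k'): match
Result: palindrome

1


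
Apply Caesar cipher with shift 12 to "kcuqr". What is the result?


Caesar cipher: shift "kcuqr" by 12
  'k' (pos 10) + 12 = pos 22 = 'w'
  'c' (pos 2) + 12 = pos 14 = 'o'
  'u' (pos 20) + 12 = pos 6 = 'g'
  'q' (pos 16) + 12 = pos 2 = 'c'
  'r' (pos 17) + 12 = pos 3 = 'd'
Result: wogcd

wogcd


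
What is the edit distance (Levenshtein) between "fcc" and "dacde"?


Computing edit distance: "fcc" -> "dacde"
DP table:
           d    a    c    d    e
      0    1    2    3    4    5
  f   1    1    2    3    4    5
  c   2    2    2    2    3    4
  c   3    3    3    2    3    4
Edit distance = dp[3][5] = 4

4


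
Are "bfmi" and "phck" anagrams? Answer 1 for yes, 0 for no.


Strings: "bfmi", "phck"
Sorted first:  bfim
Sorted second: chkp
Differ at position 0: 'b' vs 'c' => not anagrams

0


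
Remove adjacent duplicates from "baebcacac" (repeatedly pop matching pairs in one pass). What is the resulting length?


Input: baebcacac
Stack-based adjacent duplicate removal:
  Read 'b': push. Stack: b
  Read 'a': push. Stack: ba
  Read 'e': push. Stack: bae
  Read 'b': push. Stack: baeb
  Read 'c': push. Stack: baebc
  Read 'a': push. Stack: baebca
  Read 'c': push. Stack: baebcac
  Read 'a': push. Stack: baebcaca
  Read 'c': push. Stack: baebcacac
Final stack: "baebcacac" (length 9)

9


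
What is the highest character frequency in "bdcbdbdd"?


Input: bdcbdbdd
Character counts:
  'b': 3
  'c': 1
  'd': 4
Maximum frequency: 4

4


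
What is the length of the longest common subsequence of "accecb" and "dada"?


LCS of "accecb" and "dada"
DP table:
           d    a    d    a
      0    0    0    0    0
  a   0    0    1    1    1
  c   0    0    1    1    1
  c   0    0    1    1    1
  e   0    0    1    1    1
  c   0    0    1    1    1
  b   0    0    1    1    1
LCS length = dp[6][4] = 1

1


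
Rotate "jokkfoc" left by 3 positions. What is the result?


Input: "jokkfoc", rotate left by 3
First 3 characters: "jok"
Remaining characters: "kfoc"
Concatenate remaining + first: "kfoc" + "jok" = "kfocjok"

kfocjok


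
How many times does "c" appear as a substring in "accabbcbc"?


Searching for "c" in "accabbcbc"
Scanning each position:
  Position 0: "a" => no
  Position 1: "c" => MATCH
  Position 2: "c" => MATCH
  Position 3: "a" => no
  Position 4: "b" => no
  Position 5: "b" => no
  Position 6: "c" => MATCH
  Position 7: "b" => no
  Position 8: "c" => MATCH
Total occurrences: 4

4


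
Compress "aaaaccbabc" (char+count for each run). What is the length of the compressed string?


Input: aaaaccbabc
Runs:
  'a' x 4 => "a4"
  'c' x 2 => "c2"
  'b' x 1 => "b1"
  'a' x 1 => "a1"
  'b' x 1 => "b1"
  'c' x 1 => "c1"
Compressed: "a4c2b1a1b1c1"
Compressed length: 12

12


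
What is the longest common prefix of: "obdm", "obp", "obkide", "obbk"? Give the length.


Words: obdm, obp, obkide, obbk
  Position 0: all 'o' => match
  Position 1: all 'b' => match
  Position 2: ('d', 'p', 'k', 'b') => mismatch, stop
LCP = "ob" (length 2)

2


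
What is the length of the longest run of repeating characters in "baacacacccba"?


Input: "baacacacccba"
Scanning for longest run:
  Position 1 ('a'): new char, reset run to 1
  Position 2 ('a'): continues run of 'a', length=2
  Position 3 ('c'): new char, reset run to 1
  Position 4 ('a'): new char, reset run to 1
  Position 5 ('c'): new char, reset run to 1
  Position 6 ('a'): new char, reset run to 1
  Position 7 ('c'): new char, reset run to 1
  Position 8 ('c'): continues run of 'c', length=2
  Position 9 ('c'): continues run of 'c', length=3
  Position 10 ('b'): new char, reset run to 1
  Position 11 ('a'): new char, reset run to 1
Longest run: 'c' with length 3

3


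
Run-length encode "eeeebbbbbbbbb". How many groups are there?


Input: eeeebbbbbbbbb
Scanning for consecutive runs:
  Group 1: 'e' x 4 (positions 0-3)
  Group 2: 'b' x 9 (positions 4-12)
Total groups: 2

2


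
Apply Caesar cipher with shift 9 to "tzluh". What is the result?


Caesar cipher: shift "tzluh" by 9
  't' (pos 19) + 9 = pos 2 = 'c'
  'z' (pos 25) + 9 = pos 8 = 'i'
  'l' (pos 11) + 9 = pos 20 = 'u'
  'u' (pos 20) + 9 = pos 3 = 'd'
  'h' (pos 7) + 9 = pos 16 = 'q'
Result: ciudq

ciudq


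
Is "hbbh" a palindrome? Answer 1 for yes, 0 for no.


Input: hbbh
Reversed: hbbh
  Compare pos 0 ('h') with pos 3 ('h'): match
  Compare pos 1 ('b') with pos 2 ('b'): match
Result: palindrome

1


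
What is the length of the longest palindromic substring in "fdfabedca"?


Input: "fdfabedca"
Checking substrings for palindromes:
  [0:3] "fdf" (len 3) => palindrome
Longest palindromic substring: "fdf" with length 3

3


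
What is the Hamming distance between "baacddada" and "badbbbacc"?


Comparing "baacddada" and "badbbbacc" position by position:
  Position 0: 'b' vs 'b' => same
  Position 1: 'a' vs 'a' => same
  Position 2: 'a' vs 'd' => differ
  Position 3: 'c' vs 'b' => differ
  Position 4: 'd' vs 'b' => differ
  Position 5: 'd' vs 'b' => differ
  Position 6: 'a' vs 'a' => same
  Position 7: 'd' vs 'c' => differ
  Position 8: 'a' vs 'c' => differ
Total differences (Hamming distance): 6

6


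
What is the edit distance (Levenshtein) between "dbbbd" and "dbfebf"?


Computing edit distance: "dbbbd" -> "dbfebf"
DP table:
           d    b    f    e    b    f
      0    1    2    3    4    5    6
  d   1    0    1    2    3    4    5
  b   2    1    0    1    2    3    4
  b   3    2    1    1    2    2    3
  b   4    3    2    2    2    2    3
  d   5    4    3    3    3    3    3
Edit distance = dp[5][6] = 3

3


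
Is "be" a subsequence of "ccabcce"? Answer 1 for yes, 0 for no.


Check if "be" is a subsequence of "ccabcce"
Greedy scan:
  Position 0 ('c'): no match needed
  Position 1 ('c'): no match needed
  Position 2 ('a'): no match needed
  Position 3 ('b'): matches sub[0] = 'b'
  Position 4 ('c'): no match needed
  Position 5 ('c'): no match needed
  Position 6 ('e'): matches sub[1] = 'e'
All 2 characters matched => is a subsequence

1


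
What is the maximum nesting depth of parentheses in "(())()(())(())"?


Input: "(())()(())(())"
Tracking depth:
  Position 0 '(': depth becomes 1
  Position 1 '(': depth becomes 2
  Position 2 ')': depth becomes 1
  Position 3 ')': depth becomes 0
  Position 4 '(': depth becomes 1
  Position 5 ')': depth becomes 0
  Position 6 '(': depth becomes 1
  Position 7 '(': depth becomes 2
  Position 8 ')': depth becomes 1
  Position 9 ')': depth becomes 0
  Position 10 '(': depth becomes 1
  Position 11 '(': depth becomes 2
  Position 12 ')': depth becomes 1
  Position 13 ')': depth becomes 0
Maximum depth reached: 2

2


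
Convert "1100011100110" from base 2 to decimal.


Input: "1100011100110" in base 2
Positional expansion:
  Digit '1' (value 1) x 2^12 = 4096
  Digit '1' (value 1) x 2^11 = 2048
  Digit '0' (value 0) x 2^10 = 0
  Digit '0' (value 0) x 2^9 = 0
  Digit '0' (value 0) x 2^8 = 0
  Digit '1' (value 1) x 2^7 = 128
  Digit '1' (value 1) x 2^6 = 64
  Digit '1' (value 1) x 2^5 = 32
  Digit '0' (value 0) x 2^4 = 0
  Digit '0' (value 0) x 2^3 = 0
  Digit '1' (value 1) x 2^2 = 4
  Digit '1' (value 1) x 2^1 = 2
  Digit '0' (value 0) x 2^0 = 0
Sum = 6374

6374


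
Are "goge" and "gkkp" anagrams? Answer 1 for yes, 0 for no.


Strings: "goge", "gkkp"
Sorted first:  eggo
Sorted second: gkkp
Differ at position 0: 'e' vs 'g' => not anagrams

0


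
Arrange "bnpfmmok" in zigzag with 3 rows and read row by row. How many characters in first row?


Zigzag "bnpfmmok" into 3 rows:
Placing characters:
  'b' => row 0
  'n' => row 1
  'p' => row 2
  'f' => row 1
  'm' => row 0
  'm' => row 1
  'o' => row 2
  'k' => row 1
Rows:
  Row 0: "bm"
  Row 1: "nfmk"
  Row 2: "po"
First row length: 2

2


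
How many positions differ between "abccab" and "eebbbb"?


Comparing "abccab" and "eebbbb" position by position:
  Position 0: 'a' vs 'e' => DIFFER
  Position 1: 'b' vs 'e' => DIFFER
  Position 2: 'c' vs 'b' => DIFFER
  Position 3: 'c' vs 'b' => DIFFER
  Position 4: 'a' vs 'b' => DIFFER
  Position 5: 'b' vs 'b' => same
Positions that differ: 5

5


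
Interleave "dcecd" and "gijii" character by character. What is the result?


Interleaving "dcecd" and "gijii":
  Position 0: 'd' from first, 'g' from second => "dg"
  Position 1: 'c' from first, 'i' from second => "ci"
  Position 2: 'e' from first, 'j' from second => "ej"
  Position 3: 'c' from first, 'i' from second => "ci"
  Position 4: 'd' from first, 'i' from second => "di"
Result: dgciejcidi

dgciejcidi


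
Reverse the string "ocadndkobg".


Input: ocadndkobg
Reading characters right to left:
  Position 9: 'g'
  Position 8: 'b'
  Position 7: 'o'
  Position 6: 'k'
  Position 5: 'd'
  Position 4: 'n'
  Position 3: 'd'
  Position 2: 'a'
  Position 1: 'c'
  Position 0: 'o'
Reversed: gbokdndaco

gbokdndaco


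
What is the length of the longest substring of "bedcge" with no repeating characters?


Input: "bedcge"
Sliding window (track last position of each char):
  Position 0 ('b'): window [0,0] length 1 -- new best
  Position 1 ('e'): window [0,1] length 2 -- new best
  Position 2 ('d'): window [0,2] length 3 -- new best
  Position 3 ('c'): window [0,3] length 4 -- new best
  Position 4 ('g'): window [0,4] length 5 -- new best
  Position 5 ('e'): repeat (last at 1), move window start to 2
  Position 5 ('e'): window [2,5] length 4
Longest substring with no repeats: "bedcg" with length 5

5


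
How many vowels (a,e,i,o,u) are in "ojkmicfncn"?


Input: ojkmicfncn
Checking each character:
  'o' at position 0: vowel (running total: 1)
  'j' at position 1: consonant
  'k' at position 2: consonant
  'm' at position 3: consonant
  'i' at position 4: vowel (running total: 2)
  'c' at position 5: consonant
  'f' at position 6: consonant
  'n' at position 7: consonant
  'c' at position 8: consonant
  'n' at position 9: consonant
Total vowels: 2

2


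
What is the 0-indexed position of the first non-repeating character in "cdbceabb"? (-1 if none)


Input: cdbceabb
Character frequencies:
  'a': 1
  'b': 3
  'c': 2
  'd': 1
  'e': 1
Scanning left to right for freq == 1:
  Position 0 ('c'): freq=2, skip
  Position 1 ('d'): unique! => answer = 1

1


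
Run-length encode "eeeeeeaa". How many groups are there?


Input: eeeeeeaa
Scanning for consecutive runs:
  Group 1: 'e' x 6 (positions 0-5)
  Group 2: 'a' x 2 (positions 6-7)
Total groups: 2

2


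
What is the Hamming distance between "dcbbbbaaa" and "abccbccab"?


Comparing "dcbbbbaaa" and "abccbccab" position by position:
  Position 0: 'd' vs 'a' => differ
  Position 1: 'c' vs 'b' => differ
  Position 2: 'b' vs 'c' => differ
  Position 3: 'b' vs 'c' => differ
  Position 4: 'b' vs 'b' => same
  Position 5: 'b' vs 'c' => differ
  Position 6: 'a' vs 'c' => differ
  Position 7: 'a' vs 'a' => same
  Position 8: 'a' vs 'b' => differ
Total differences (Hamming distance): 7

7


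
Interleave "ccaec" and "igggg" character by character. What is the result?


Interleaving "ccaec" and "igggg":
  Position 0: 'c' from first, 'i' from second => "ci"
  Position 1: 'c' from first, 'g' from second => "cg"
  Position 2: 'a' from first, 'g' from second => "ag"
  Position 3: 'e' from first, 'g' from second => "eg"
  Position 4: 'c' from first, 'g' from second => "cg"
Result: cicgagegcg

cicgagegcg


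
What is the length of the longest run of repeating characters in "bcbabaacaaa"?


Input: "bcbabaacaaa"
Scanning for longest run:
  Position 1 ('c'): new char, reset run to 1
  Position 2 ('b'): new char, reset run to 1
  Position 3 ('a'): new char, reset run to 1
  Position 4 ('b'): new char, reset run to 1
  Position 5 ('a'): new char, reset run to 1
  Position 6 ('a'): continues run of 'a', length=2
  Position 7 ('c'): new char, reset run to 1
  Position 8 ('a'): new char, reset run to 1
  Position 9 ('a'): continues run of 'a', length=2
  Position 10 ('a'): continues run of 'a', length=3
Longest run: 'a' with length 3

3


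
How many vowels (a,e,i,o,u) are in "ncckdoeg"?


Input: ncckdoeg
Checking each character:
  'n' at position 0: consonant
  'c' at position 1: consonant
  'c' at position 2: consonant
  'k' at position 3: consonant
  'd' at position 4: consonant
  'o' at position 5: vowel (running total: 1)
  'e' at position 6: vowel (running total: 2)
  'g' at position 7: consonant
Total vowels: 2

2


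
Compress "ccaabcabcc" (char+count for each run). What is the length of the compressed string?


Input: ccaabcabcc
Runs:
  'c' x 2 => "c2"
  'a' x 2 => "a2"
  'b' x 1 => "b1"
  'c' x 1 => "c1"
  'a' x 1 => "a1"
  'b' x 1 => "b1"
  'c' x 2 => "c2"
Compressed: "c2a2b1c1a1b1c2"
Compressed length: 14

14


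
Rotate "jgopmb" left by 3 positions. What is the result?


Input: "jgopmb", rotate left by 3
First 3 characters: "jgo"
Remaining characters: "pmb"
Concatenate remaining + first: "pmb" + "jgo" = "pmbjgo"

pmbjgo


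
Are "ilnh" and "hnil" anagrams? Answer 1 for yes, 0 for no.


Strings: "ilnh", "hnil"
Sorted first:  hiln
Sorted second: hiln
Sorted forms match => anagrams

1


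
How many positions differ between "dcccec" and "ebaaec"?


Comparing "dcccec" and "ebaaec" position by position:
  Position 0: 'd' vs 'e' => DIFFER
  Position 1: 'c' vs 'b' => DIFFER
  Position 2: 'c' vs 'a' => DIFFER
  Position 3: 'c' vs 'a' => DIFFER
  Position 4: 'e' vs 'e' => same
  Position 5: 'c' vs 'c' => same
Positions that differ: 4

4


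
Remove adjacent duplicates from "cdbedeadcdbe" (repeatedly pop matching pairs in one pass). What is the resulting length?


Input: cdbedeadcdbe
Stack-based adjacent duplicate removal:
  Read 'c': push. Stack: c
  Read 'd': push. Stack: cd
  Read 'b': push. Stack: cdb
  Read 'e': push. Stack: cdbe
  Read 'd': push. Stack: cdbed
  Read 'e': push. Stack: cdbede
  Read 'a': push. Stack: cdbedea
  Read 'd': push. Stack: cdbedead
  Read 'c': push. Stack: cdbedeadc
  Read 'd': push. Stack: cdbedeadcd
  Read 'b': push. Stack: cdbedeadcdb
  Read 'e': push. Stack: cdbedeadcdbe
Final stack: "cdbedeadcdbe" (length 12)

12


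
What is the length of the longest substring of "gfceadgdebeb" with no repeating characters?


Input: "gfceadgdebeb"
Sliding window (track last position of each char):
  Position 0 ('g'): window [0,0] length 1 -- new best
  Position 1 ('f'): window [0,1] length 2 -- new best
  Position 2 ('c'): window [0,2] length 3 -- new best
  Position 3 ('e'): window [0,3] length 4 -- new best
  Position 4 ('a'): window [0,4] length 5 -- new best
  Position 5 ('d'): window [0,5] length 6 -- new best
  Position 6 ('g'): repeat (last at 0), move window start to 1
  Position 6 ('g'): window [1,6] length 6
  Position 7 ('d'): repeat (last at 5), move window start to 6
  Position 7 ('d'): window [6,7] length 2
  Position 8 ('e'): window [6,8] length 3
  Position 9 ('b'): window [6,9] length 4
  Position 10 ('e'): repeat (last at 8), move window start to 9
  Position 10 ('e'): window [9,10] length 2
  Position 11 ('b'): repeat (last at 9), move window start to 10
  Position 11 ('b'): window [10,11] length 2
Longest substring with no repeats: "gfcead" with length 6

6
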